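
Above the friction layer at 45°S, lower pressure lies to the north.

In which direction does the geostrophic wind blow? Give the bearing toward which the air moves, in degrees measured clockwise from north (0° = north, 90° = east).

The pressure-gradient force points toward the north (bearing 000°).
Geostrophic balance: in the Southern Hemisphere the Coriolis force deflects motion to the left, so the geostrophic wind blows 90° to the left of the pressure-gradient force (low pressure on the right).
Rotating 000° by 90° counterclockwise gives 270° — the wind blows toward the west.

270°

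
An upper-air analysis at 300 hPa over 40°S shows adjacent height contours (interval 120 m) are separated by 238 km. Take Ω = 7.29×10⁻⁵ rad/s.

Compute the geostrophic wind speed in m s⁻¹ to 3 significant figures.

52.8 m s⁻¹

Coriolis parameter at 40°S:
f = 2Ω sin φ = 2 × 7.29×10⁻⁵ × sin 40° = 9.37×10⁻⁵ s⁻¹
Height gradient: |∂Z/∂n| = 120 m / 238000 m = 5.04×10⁻⁴
On a pressure surface, geostrophic balance gives V_g = (g/f)|∂Z/∂n|:
V_g = 9.81 × 5.04×10⁻⁴ / 9.37×10⁻⁵ = 52.8 m/s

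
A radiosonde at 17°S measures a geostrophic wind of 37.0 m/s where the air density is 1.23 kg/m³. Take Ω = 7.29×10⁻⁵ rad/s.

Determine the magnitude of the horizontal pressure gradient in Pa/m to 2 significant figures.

Coriolis parameter at 17°S:
f = 2Ω sin φ = 2 × 7.29×10⁻⁵ × sin 17° = 4.26×10⁻⁵ s⁻¹
Geostrophic balance rearranged: |∂P/∂n| = f ρ V_g
|∂P/∂n| = 4.26×10⁻⁵ × 1.23 × 37.0 = 1.94×10⁻³ Pa/m

1.9×10⁻³ Pa/m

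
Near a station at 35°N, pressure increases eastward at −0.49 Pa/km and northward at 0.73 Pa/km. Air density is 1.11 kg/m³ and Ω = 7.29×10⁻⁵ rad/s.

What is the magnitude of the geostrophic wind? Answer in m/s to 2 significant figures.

9.5 m/s

Coriolis parameter at 35°N:
f = 2Ω sin φ = 2 × 7.29×10⁻⁵ × sin 35° = 8.36×10⁻⁵ s⁻¹
Component geostrophic relations (x east, y north):
u_g = −(1/(fρ)) ∂P/∂y,  v_g = (1/(fρ)) ∂P/∂x
u_g = −(0.73×10⁻³)/(8.36×10⁻⁵ × 1.11) = −7.86 m/s;  v_g = (−0.49×10⁻³)/(8.36×10⁻⁵ × 1.11) = −5.28 m/s
|V_g| = √(u_g² + v_g²) = 9.47 m/s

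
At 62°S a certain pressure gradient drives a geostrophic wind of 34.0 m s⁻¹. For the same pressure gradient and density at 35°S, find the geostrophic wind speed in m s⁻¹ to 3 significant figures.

52.3 m s⁻¹

With the same pressure gradient and density, V_g ∝ 1/f ∝ 1/sin φ.
V₂ = V₁ · sin φ₁ / sin φ₂ = 34.0 × sin 62° / sin 35°
V₂ = 34.0 × 0.8829/0.5736 = 52.3 m s⁻¹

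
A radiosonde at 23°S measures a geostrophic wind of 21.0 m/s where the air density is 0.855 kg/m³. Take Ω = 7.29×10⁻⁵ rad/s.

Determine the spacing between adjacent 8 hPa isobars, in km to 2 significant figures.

780 km

Coriolis parameter at 23°S:
f = 2Ω sin φ = 2 × 7.29×10⁻⁵ × sin 23° = 5.70×10⁻⁵ s⁻¹
Geostrophic balance rearranged: |∂P/∂n| = f ρ V_g
|∂P/∂n| = 5.70×10⁻⁵ × 0.855 × 21.0 = 1.02×10⁻³ Pa/m
Isobar spacing: Δn = ΔP/|∂P/∂n| = 800 Pa / 1.02×10⁻³ Pa/m = 782112 m ≈ 780 km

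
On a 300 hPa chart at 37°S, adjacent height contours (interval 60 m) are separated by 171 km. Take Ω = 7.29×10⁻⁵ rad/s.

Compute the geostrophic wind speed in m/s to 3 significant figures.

39.2 m/s

Coriolis parameter at 37°S:
f = 2Ω sin φ = 2 × 7.29×10⁻⁵ × sin 37° = 8.77×10⁻⁵ s⁻¹
Height gradient: |∂Z/∂n| = 60 m / 171000 m = 3.51×10⁻⁴
On a pressure surface, geostrophic balance gives V_g = (g/f)|∂Z/∂n|:
V_g = 9.81 × 3.51×10⁻⁴ / 8.77×10⁻⁵ = 39.2 m/s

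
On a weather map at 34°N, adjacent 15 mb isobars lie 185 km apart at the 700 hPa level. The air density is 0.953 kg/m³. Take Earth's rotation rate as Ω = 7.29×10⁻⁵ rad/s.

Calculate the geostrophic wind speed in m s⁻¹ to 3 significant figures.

104 m s⁻¹

Coriolis parameter at 34°N:
f = 2Ω sin φ = 2 × 7.29×10⁻⁵ × sin 34° = 8.15×10⁻⁵ s⁻¹
Pressure gradient: |∂P/∂n| = 1500 Pa / 185000 m = 8.11×10⁻³ Pa/m
Geostrophic balance (pressure-gradient force = Coriolis force):
V_g = (1/(fρ)) |∂P/∂n| = 8.11×10⁻³ / (8.15×10⁻⁵ × 0.953) = 104 m/s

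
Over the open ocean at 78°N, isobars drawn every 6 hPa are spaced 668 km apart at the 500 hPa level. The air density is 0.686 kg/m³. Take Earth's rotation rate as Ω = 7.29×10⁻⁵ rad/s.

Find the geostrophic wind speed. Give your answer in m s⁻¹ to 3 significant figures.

9.18 m s⁻¹

Coriolis parameter at 78°N:
f = 2Ω sin φ = 2 × 7.29×10⁻⁵ × sin 78° = 1.43×10⁻⁴ s⁻¹
Pressure gradient: |∂P/∂n| = 600 Pa / 668000 m = 8.98×10⁻⁴ Pa/m
Geostrophic balance (pressure-gradient force = Coriolis force):
V_g = (1/(fρ)) |∂P/∂n| = 8.98×10⁻⁴ / (1.43×10⁻⁴ × 0.686) = 9.18 m/s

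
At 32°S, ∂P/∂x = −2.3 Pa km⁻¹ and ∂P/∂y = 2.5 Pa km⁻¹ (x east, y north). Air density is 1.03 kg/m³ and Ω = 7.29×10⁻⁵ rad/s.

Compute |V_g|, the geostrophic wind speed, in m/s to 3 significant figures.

Coriolis parameter at 32°S:
f = 2Ω sin φ = 2 × 7.29×10⁻⁵ × sin 32° = 7.73×10⁻⁵ s⁻¹
In the Southern Hemisphere f is negative: f = −7.73×10⁻⁵ s⁻¹.
Component geostrophic relations (x east, y north):
u_g = −(1/(fρ)) ∂P/∂y,  v_g = (1/(fρ)) ∂P/∂x
u_g = −(2.5×10⁻³)/(−7.73×10⁻⁵ × 1.03) = 31.4 m/s;  v_g = (−2.3×10⁻³)/(−7.73×10⁻⁵ × 1.03) = 28.9 m/s
|V_g| = √(u_g² + v_g²) = 42.7 m/s

42.7 m/s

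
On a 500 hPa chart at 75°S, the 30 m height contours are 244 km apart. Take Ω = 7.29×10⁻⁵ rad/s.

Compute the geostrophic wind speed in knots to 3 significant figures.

Coriolis parameter at 75°S:
f = 2Ω sin φ = 2 × 7.29×10⁻⁵ × sin 75° = 1.41×10⁻⁴ s⁻¹
Height gradient: |∂Z/∂n| = 30 m / 244000 m = 1.23×10⁻⁴
On a pressure surface, geostrophic balance gives V_g = (g/f)|∂Z/∂n|:
V_g = 9.81 × 1.23×10⁻⁴ / 1.41×10⁻⁴ = 8.56 m/s
Converting: 8.56 m/s × 1.944 = 16.6 knots

16.6 knots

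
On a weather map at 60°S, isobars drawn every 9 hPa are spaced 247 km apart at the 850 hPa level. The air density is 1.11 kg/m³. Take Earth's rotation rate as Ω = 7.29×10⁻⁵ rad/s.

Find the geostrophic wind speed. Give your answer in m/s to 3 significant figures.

Coriolis parameter at 60°S:
f = 2Ω sin φ = 2 × 7.29×10⁻⁵ × sin 60° = 1.26×10⁻⁴ s⁻¹
Pressure gradient: |∂P/∂n| = 900 Pa / 247000 m = 3.64×10⁻³ Pa/m
Geostrophic balance (pressure-gradient force = Coriolis force):
V_g = (1/(fρ)) |∂P/∂n| = 3.64×10⁻³ / (1.26×10⁻⁴ × 1.11) = 26.0 m/s

26.0 m/s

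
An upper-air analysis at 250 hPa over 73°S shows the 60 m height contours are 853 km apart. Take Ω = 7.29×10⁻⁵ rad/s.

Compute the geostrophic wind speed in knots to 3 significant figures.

9.62 knots

Coriolis parameter at 73°S:
f = 2Ω sin φ = 2 × 7.29×10⁻⁵ × sin 73° = 1.39×10⁻⁴ s⁻¹
Height gradient: |∂Z/∂n| = 60 m / 853000 m = 7.03×10⁻⁵
On a pressure surface, geostrophic balance gives V_g = (g/f)|∂Z/∂n|:
V_g = 9.81 × 7.03×10⁻⁵ / 1.39×10⁻⁴ = 4.95 m/s
Converting: 4.95 m/s × 1.944 = 9.62 knots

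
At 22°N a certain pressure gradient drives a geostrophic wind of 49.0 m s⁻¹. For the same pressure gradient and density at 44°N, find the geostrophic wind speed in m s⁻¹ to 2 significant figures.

26 m s⁻¹

With the same pressure gradient and density, V_g ∝ 1/f ∝ 1/sin φ.
V₂ = V₁ · sin φ₁ / sin φ₂ = 49.0 × sin 22° / sin 44°
V₂ = 49.0 × 0.3746/0.6947 = 26 m s⁻¹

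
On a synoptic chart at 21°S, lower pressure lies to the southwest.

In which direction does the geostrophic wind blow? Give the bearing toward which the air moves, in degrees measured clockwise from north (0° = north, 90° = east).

135°

The pressure-gradient force points toward the southwest (bearing 225°).
Geostrophic balance: in the Southern Hemisphere the Coriolis force deflects motion to the left, so the geostrophic wind blows 90° to the left of the pressure-gradient force (low pressure on the right).
Rotating 225° by 90° counterclockwise gives 135° — the wind blows toward the southeast.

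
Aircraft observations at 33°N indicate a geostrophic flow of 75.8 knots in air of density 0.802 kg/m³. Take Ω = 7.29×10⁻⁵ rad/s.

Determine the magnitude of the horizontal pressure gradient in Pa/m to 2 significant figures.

Coriolis parameter at 33°N:
f = 2Ω sin φ = 2 × 7.29×10⁻⁵ × sin 33° = 7.94×10⁻⁵ s⁻¹
Wind speed in SI: 75.8 knots = 39.0 m/s
Geostrophic balance rearranged: |∂P/∂n| = f ρ V_g
|∂P/∂n| = 7.94×10⁻⁵ × 0.802 × 39.0 = 2.48×10⁻³ Pa/m

2.5×10⁻³ Pa/m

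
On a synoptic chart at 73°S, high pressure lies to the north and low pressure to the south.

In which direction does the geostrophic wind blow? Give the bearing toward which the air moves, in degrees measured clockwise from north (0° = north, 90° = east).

090°

The pressure-gradient force points toward the south (bearing 180°).
Geostrophic balance: in the Southern Hemisphere the Coriolis force deflects motion to the left, so the geostrophic wind blows 90° to the left of the pressure-gradient force (low pressure on the right).
Rotating 180° by 90° counterclockwise gives 090° — the wind blows toward the east.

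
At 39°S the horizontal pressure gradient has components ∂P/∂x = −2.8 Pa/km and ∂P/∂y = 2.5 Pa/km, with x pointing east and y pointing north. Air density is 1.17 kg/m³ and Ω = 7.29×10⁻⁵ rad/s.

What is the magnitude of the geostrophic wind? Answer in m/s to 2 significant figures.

35 m/s

Coriolis parameter at 39°S:
f = 2Ω sin φ = 2 × 7.29×10⁻⁵ × sin 39° = 9.18×10⁻⁵ s⁻¹
In the Southern Hemisphere f is negative: f = −9.18×10⁻⁵ s⁻¹.
Component geostrophic relations (x east, y north):
u_g = −(1/(fρ)) ∂P/∂y,  v_g = (1/(fρ)) ∂P/∂x
u_g = −(2.5×10⁻³)/(−9.18×10⁻⁵ × 1.17) = 23.3 m/s;  v_g = (−2.8×10⁻³)/(−9.18×10⁻⁵ × 1.17) = 26.1 m/s
|V_g| = √(u_g² + v_g²) = 35.0 m/s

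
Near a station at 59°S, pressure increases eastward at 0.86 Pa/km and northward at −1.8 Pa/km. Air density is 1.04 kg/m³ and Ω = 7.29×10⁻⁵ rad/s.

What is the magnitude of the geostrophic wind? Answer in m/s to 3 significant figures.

Coriolis parameter at 59°S:
f = 2Ω sin φ = 2 × 7.29×10⁻⁵ × sin 59° = 1.25×10⁻⁴ s⁻¹
In the Southern Hemisphere f is negative: f = −1.25×10⁻⁴ s⁻¹.
Component geostrophic relations (x east, y north):
u_g = −(1/(fρ)) ∂P/∂y,  v_g = (1/(fρ)) ∂P/∂x
u_g = −(−1.8×10⁻³)/(−1.25×10⁻⁴ × 1.04) = −13.8 m/s;  v_g = (0.86×10⁻³)/(−1.25×10⁻⁴ × 1.04) = −6.62 m/s
|V_g| = √(u_g² + v_g²) = 15.3 m/s

15.3 m/s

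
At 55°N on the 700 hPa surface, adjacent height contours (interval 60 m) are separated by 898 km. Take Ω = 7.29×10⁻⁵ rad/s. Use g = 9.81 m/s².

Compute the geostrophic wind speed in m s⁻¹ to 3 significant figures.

5.49 m s⁻¹

Coriolis parameter at 55°N:
f = 2Ω sin φ = 2 × 7.29×10⁻⁵ × sin 55° = 1.19×10⁻⁴ s⁻¹
Height gradient: |∂Z/∂n| = 60 m / 898000 m = 6.68×10⁻⁵
On a pressure surface, geostrophic balance gives V_g = (g/f)|∂Z/∂n|:
V_g = 9.81 × 6.68×10⁻⁵ / 1.19×10⁻⁴ = 5.49 m/s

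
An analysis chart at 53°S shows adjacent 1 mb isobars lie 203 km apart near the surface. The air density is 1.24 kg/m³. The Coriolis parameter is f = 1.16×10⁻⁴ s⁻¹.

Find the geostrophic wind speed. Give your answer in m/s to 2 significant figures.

Pressure gradient: |∂P/∂n| = 100 Pa / 203000 m = 4.93×10⁻⁴ Pa/m
Geostrophic balance (pressure-gradient force = Coriolis force):
V_g = (1/(fρ)) |∂P/∂n| = 4.93×10⁻⁴ / (1.16×10⁻⁴ × 1.24) = 3.42 m/s

3.4 m/s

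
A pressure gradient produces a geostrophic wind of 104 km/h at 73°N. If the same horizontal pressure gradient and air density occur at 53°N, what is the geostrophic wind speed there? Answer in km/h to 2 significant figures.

120 km/h

With the same pressure gradient and density, V_g ∝ 1/f ∝ 1/sin φ.
V₂ = V₁ · sin φ₁ / sin φ₂ = 104 × sin 73° / sin 53°
V₂ = 104 × 0.9563/0.7986 = 120 km/h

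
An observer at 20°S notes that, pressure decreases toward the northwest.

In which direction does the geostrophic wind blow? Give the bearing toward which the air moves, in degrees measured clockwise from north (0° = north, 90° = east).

The pressure-gradient force points toward the northwest (bearing 315°).
Geostrophic balance: in the Southern Hemisphere the Coriolis force deflects motion to the left, so the geostrophic wind blows 90° to the left of the pressure-gradient force (low pressure on the right).
Rotating 315° by 90° counterclockwise gives 225° — the wind blows toward the southwest.

225°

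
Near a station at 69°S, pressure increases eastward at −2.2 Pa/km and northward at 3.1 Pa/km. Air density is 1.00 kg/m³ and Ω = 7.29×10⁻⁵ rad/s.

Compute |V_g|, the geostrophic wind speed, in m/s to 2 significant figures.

28 m/s

Coriolis parameter at 69°S:
f = 2Ω sin φ = 2 × 7.29×10⁻⁵ × sin 69° = 1.36×10⁻⁴ s⁻¹
In the Southern Hemisphere f is negative: f = −1.36×10⁻⁴ s⁻¹.
Component geostrophic relations (x east, y north):
u_g = −(1/(fρ)) ∂P/∂y,  v_g = (1/(fρ)) ∂P/∂x
u_g = −(3.1×10⁻³)/(−1.36×10⁻⁴ × 1.00) = 22.8 m/s;  v_g = (−2.2×10⁻³)/(−1.36×10⁻⁴ × 1.00) = 16.2 m/s
|V_g| = √(u_g² + v_g²) = 27.9 m/s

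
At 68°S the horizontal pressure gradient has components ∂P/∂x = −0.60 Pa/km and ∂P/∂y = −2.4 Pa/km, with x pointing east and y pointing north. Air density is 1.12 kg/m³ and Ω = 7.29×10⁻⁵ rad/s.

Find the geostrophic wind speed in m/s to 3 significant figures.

16.3 m/s

Coriolis parameter at 68°S:
f = 2Ω sin φ = 2 × 7.29×10⁻⁵ × sin 68° = 1.35×10⁻⁴ s⁻¹
In the Southern Hemisphere f is negative: f = −1.35×10⁻⁴ s⁻¹.
Component geostrophic relations (x east, y north):
u_g = −(1/(fρ)) ∂P/∂y,  v_g = (1/(fρ)) ∂P/∂x
u_g = −(−2.4×10⁻³)/(−1.35×10⁻⁴ × 1.12) = −15.9 m/s;  v_g = (−0.60×10⁻³)/(−1.35×10⁻⁴ × 1.12) = 3.96 m/s
|V_g| = √(u_g² + v_g²) = 16.3 m/s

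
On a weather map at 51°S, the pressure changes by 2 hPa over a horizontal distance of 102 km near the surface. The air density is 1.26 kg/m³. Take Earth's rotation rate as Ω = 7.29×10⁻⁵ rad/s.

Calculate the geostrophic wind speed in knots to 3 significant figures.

26.7 knots

Coriolis parameter at 51°S:
f = 2Ω sin φ = 2 × 7.29×10⁻⁵ × sin 51° = 1.13×10⁻⁴ s⁻¹
Pressure gradient: |∂P/∂n| = 200 Pa / 102000 m = 1.96×10⁻³ Pa/m
Geostrophic balance (pressure-gradient force = Coriolis force):
V_g = (1/(fρ)) |∂P/∂n| = 1.96×10⁻³ / (1.13×10⁻⁴ × 1.26) = 13.7 m/s
Converting: 13.7 m/s × 1.944 = 26.7 knots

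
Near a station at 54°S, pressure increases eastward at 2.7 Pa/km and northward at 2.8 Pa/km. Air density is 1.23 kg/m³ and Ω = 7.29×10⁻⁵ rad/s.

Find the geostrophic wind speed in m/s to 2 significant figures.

27 m/s

Coriolis parameter at 54°S:
f = 2Ω sin φ = 2 × 7.29×10⁻⁵ × sin 54° = 1.18×10⁻⁴ s⁻¹
In the Southern Hemisphere f is negative: f = −1.18×10⁻⁴ s⁻¹.
Component geostrophic relations (x east, y north):
u_g = −(1/(fρ)) ∂P/∂y,  v_g = (1/(fρ)) ∂P/∂x
u_g = −(2.8×10⁻³)/(−1.18×10⁻⁴ × 1.23) = 19.3 m/s;  v_g = (2.7×10⁻³)/(−1.18×10⁻⁴ × 1.23) = −18.6 m/s
|V_g| = √(u_g² + v_g²) = 26.8 m/s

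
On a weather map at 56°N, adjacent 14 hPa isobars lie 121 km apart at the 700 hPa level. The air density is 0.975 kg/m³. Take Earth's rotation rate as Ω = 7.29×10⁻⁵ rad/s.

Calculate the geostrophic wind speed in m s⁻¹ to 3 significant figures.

98.2 m s⁻¹

Coriolis parameter at 56°N:
f = 2Ω sin φ = 2 × 7.29×10⁻⁵ × sin 56° = 1.21×10⁻⁴ s⁻¹
Pressure gradient: |∂P/∂n| = 1400 Pa / 121000 m = 1.16×10⁻² Pa/m
Geostrophic balance (pressure-gradient force = Coriolis force):
V_g = (1/(fρ)) |∂P/∂n| = 1.16×10⁻² / (1.21×10⁻⁴ × 0.975) = 98.2 m/s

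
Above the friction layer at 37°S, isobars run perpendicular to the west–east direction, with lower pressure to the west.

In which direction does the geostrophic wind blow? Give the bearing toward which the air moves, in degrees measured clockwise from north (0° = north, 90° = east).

180°

The pressure-gradient force points toward the west (bearing 270°).
Geostrophic balance: in the Southern Hemisphere the Coriolis force deflects motion to the left, so the geostrophic wind blows 90° to the left of the pressure-gradient force (low pressure on the right).
Rotating 270° by 90° counterclockwise gives 180° — the wind blows toward the south.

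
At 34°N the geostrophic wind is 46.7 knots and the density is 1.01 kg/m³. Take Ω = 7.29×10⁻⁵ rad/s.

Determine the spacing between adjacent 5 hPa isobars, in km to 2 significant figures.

Coriolis parameter at 34°N:
f = 2Ω sin φ = 2 × 7.29×10⁻⁵ × sin 34° = 8.15×10⁻⁵ s⁻¹
Wind speed in SI: 46.7 knots = 24.0 m/s
Geostrophic balance rearranged: |∂P/∂n| = f ρ V_g
|∂P/∂n| = 8.15×10⁻⁵ × 1.01 × 24.0 = 1.98×10⁻³ Pa/m
Isobar spacing: Δn = ΔP/|∂P/∂n| = 500 Pa / 1.98×10⁻³ Pa/m = 252740 m ≈ 250 km

250 km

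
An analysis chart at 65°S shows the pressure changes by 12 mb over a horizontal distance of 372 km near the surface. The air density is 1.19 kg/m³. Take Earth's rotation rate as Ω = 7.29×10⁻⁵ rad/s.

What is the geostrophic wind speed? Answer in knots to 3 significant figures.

39.9 knots

Coriolis parameter at 65°S:
f = 2Ω sin φ = 2 × 7.29×10⁻⁵ × sin 65° = 1.32×10⁻⁴ s⁻¹
Pressure gradient: |∂P/∂n| = 1200 Pa / 372000 m = 3.23×10⁻³ Pa/m
Geostrophic balance (pressure-gradient force = Coriolis force):
V_g = (1/(fρ)) |∂P/∂n| = 3.23×10⁻³ / (1.32×10⁻⁴ × 1.19) = 20.5 m/s
Converting: 20.5 m/s × 1.944 = 39.9 knots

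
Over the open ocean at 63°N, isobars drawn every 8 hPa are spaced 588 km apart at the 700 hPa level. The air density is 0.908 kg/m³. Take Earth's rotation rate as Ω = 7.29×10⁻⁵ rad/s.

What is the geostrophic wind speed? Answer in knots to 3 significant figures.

22.4 knots

Coriolis parameter at 63°N:
f = 2Ω sin φ = 2 × 7.29×10⁻⁵ × sin 63° = 1.30×10⁻⁴ s⁻¹
Pressure gradient: |∂P/∂n| = 800 Pa / 588000 m = 1.36×10⁻³ Pa/m
Geostrophic balance (pressure-gradient force = Coriolis force):
V_g = (1/(fρ)) |∂P/∂n| = 1.36×10⁻³ / (1.30×10⁻⁴ × 0.908) = 11.5 m/s
Converting: 11.5 m/s × 1.944 = 22.4 knots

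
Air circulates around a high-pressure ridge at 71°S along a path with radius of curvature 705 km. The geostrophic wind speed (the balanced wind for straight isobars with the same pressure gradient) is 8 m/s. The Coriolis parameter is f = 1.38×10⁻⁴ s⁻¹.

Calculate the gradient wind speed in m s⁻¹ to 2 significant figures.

8.8 m s⁻¹

Around a high, pressure-gradient force acts outward with centrifugal, so Coriolis balances both:
fV = (1/ρ)|∂P/∂n| + V²/R  →  V² − fR·V + fR·V_g = 0
With fR = 1.38×10⁻⁴ × 705×10³ m = 97.3 m/s:
V = [fR − √((fR)² − 4 fR V_g)]/2 = [97.3 − √(97.3² − 4×97.3×8)]/2 = 8.8 m/s
Supergeostrophic (V > V_g = 8 m/s), as expected around a high.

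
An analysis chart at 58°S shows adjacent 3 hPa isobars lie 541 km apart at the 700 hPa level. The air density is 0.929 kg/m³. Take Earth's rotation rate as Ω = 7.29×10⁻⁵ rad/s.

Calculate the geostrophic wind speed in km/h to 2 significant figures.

17 km/h

Coriolis parameter at 58°S:
f = 2Ω sin φ = 2 × 7.29×10⁻⁵ × sin 58° = 1.24×10⁻⁴ s⁻¹
Pressure gradient: |∂P/∂n| = 300 Pa / 541000 m = 5.55×10⁻⁴ Pa/m
Geostrophic balance (pressure-gradient force = Coriolis force):
V_g = (1/(fρ)) |∂P/∂n| = 5.55×10⁻⁴ / (1.24×10⁻⁴ × 0.929) = 4.83 m/s
Converting: 4.83 m/s × 3.6 = 17 km/h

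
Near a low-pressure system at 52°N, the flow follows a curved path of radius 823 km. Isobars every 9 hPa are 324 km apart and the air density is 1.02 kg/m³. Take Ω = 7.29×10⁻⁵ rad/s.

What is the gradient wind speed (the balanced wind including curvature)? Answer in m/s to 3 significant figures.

Coriolis parameter at 52°N:
f = 2Ω sin φ = 2 × 7.29×10⁻⁵ × sin 52° = 1.15×10⁻⁴ s⁻¹
Pressure gradient: |∂P/∂n| = 900 Pa / 324000 m = 2.78×10⁻³ Pa/m
Geostrophic speed: V_g = |∂P/∂n|/(fρ) = 2.78×10⁻³/(1.15×10⁻⁴ × 1.02) = 23.7 m/s
Around a low, centrifugal force acts outward with Coriolis, so pressure-gradient force balances both:
(1/ρ)|∂P/∂n| = fV + V²/R  →  V² + fR·V − fR·V_g = 0
With fR = 1.15×10⁻⁴ × 823×10³ m = 94.6 m/s:
V = [−fR + √((fR)² + 4 fR V_g)]/2 = [−94.6 + √(94.6² + 4×94.6×23.7)]/2 = 19.6 m/s
Subgeostrophic (V < V_g = 23.7 m/s), as expected around a low.

19.6 m/s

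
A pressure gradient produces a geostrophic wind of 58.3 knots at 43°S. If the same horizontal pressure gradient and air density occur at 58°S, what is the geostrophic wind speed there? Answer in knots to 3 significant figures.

With the same pressure gradient and density, V_g ∝ 1/f ∝ 1/sin φ.
V₂ = V₁ · sin φ₁ / sin φ₂ = 58.3 × sin 43° / sin 58°
V₂ = 58.3 × 0.6820/0.8480 = 46.9 knots

46.9 knots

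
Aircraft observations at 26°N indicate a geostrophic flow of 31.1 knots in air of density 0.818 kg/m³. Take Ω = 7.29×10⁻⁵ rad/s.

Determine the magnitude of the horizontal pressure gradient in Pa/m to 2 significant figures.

8.4×10⁻⁴ Pa/m

Coriolis parameter at 26°N:
f = 2Ω sin φ = 2 × 7.29×10⁻⁵ × sin 26° = 6.39×10⁻⁵ s⁻¹
Wind speed in SI: 31.1 knots = 16.0 m/s
Geostrophic balance rearranged: |∂P/∂n| = f ρ V_g
|∂P/∂n| = 6.39×10⁻⁵ × 0.818 × 16.0 = 8.36×10⁻⁴ Pa/m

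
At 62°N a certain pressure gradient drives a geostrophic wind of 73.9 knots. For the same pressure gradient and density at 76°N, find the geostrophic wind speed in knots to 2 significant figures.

67 knots

With the same pressure gradient and density, V_g ∝ 1/f ∝ 1/sin φ.
V₂ = V₁ · sin φ₁ / sin φ₂ = 73.9 × sin 62° / sin 76°
V₂ = 73.9 × 0.8829/0.9703 = 67 knots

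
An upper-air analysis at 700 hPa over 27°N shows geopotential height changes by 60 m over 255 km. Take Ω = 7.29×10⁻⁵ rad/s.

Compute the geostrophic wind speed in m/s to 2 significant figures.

Coriolis parameter at 27°N:
f = 2Ω sin φ = 2 × 7.29×10⁻⁵ × sin 27° = 6.62×10⁻⁵ s⁻¹
Height gradient: |∂Z/∂n| = 60 m / 255000 m = 2.35×10⁻⁴
On a pressure surface, geostrophic balance gives V_g = (g/f)|∂Z/∂n|:
V_g = 9.81 × 2.35×10⁻⁴ / 6.62×10⁻⁵ = 34.9 m/s

35 m/s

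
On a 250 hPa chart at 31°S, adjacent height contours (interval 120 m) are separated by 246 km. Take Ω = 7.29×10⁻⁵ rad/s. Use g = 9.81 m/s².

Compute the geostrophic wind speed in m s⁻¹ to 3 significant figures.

Coriolis parameter at 31°S:
f = 2Ω sin φ = 2 × 7.29×10⁻⁵ × sin 31° = 7.51×10⁻⁵ s⁻¹
Height gradient: |∂Z/∂n| = 120 m / 246000 m = 4.88×10⁻⁴
On a pressure surface, geostrophic balance gives V_g = (g/f)|∂Z/∂n|:
V_g = 9.81 × 4.88×10⁻⁴ / 7.51×10⁻⁵ = 63.7 m/s

63.7 m s⁻¹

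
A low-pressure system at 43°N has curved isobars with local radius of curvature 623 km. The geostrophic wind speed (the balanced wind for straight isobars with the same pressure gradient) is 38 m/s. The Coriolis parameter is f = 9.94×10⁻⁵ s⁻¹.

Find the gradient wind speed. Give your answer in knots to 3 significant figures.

Around a low, centrifugal force acts outward with Coriolis, so pressure-gradient force balances both:
(1/ρ)|∂P/∂n| = fV + V²/R  →  V² + fR·V − fR·V_g = 0
With fR = 9.94×10⁻⁵ × 623×10³ m = 61.9 m/s:
V = [−fR + √((fR)² + 4 fR V_g)]/2 = [−61.9 + √(61.9² + 4×61.9×38)]/2 = 26.6 m/s
Subgeostrophic (V < V_g = 38 m/s), as expected around a low.
Converting: 26.6 m/s × 1.944 = 51.7 knots

51.7 knots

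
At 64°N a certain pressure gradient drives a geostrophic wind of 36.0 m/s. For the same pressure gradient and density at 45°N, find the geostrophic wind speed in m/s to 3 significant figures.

45.8 m/s

With the same pressure gradient and density, V_g ∝ 1/f ∝ 1/sin φ.
V₂ = V₁ · sin φ₁ / sin φ₂ = 36.0 × sin 64° / sin 45°
V₂ = 36.0 × 0.8988/0.7071 = 45.8 m/s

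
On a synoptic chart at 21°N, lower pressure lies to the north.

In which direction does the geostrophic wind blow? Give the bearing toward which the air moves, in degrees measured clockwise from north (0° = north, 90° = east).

090°

The pressure-gradient force points toward the north (bearing 000°).
Geostrophic balance: in the Northern Hemisphere the Coriolis force deflects motion to the right, so the geostrophic wind blows 90° to the right of the pressure-gradient force (low pressure on the left).
Rotating 000° by 90° clockwise gives 090° — the wind blows toward the east.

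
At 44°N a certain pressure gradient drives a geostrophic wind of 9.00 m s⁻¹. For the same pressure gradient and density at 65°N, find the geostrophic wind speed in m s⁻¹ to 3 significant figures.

6.90 m s⁻¹

With the same pressure gradient and density, V_g ∝ 1/f ∝ 1/sin φ.
V₂ = V₁ · sin φ₁ / sin φ₂ = 9.00 × sin 44° / sin 65°
V₂ = 9.00 × 0.6947/0.9063 = 6.90 m s⁻¹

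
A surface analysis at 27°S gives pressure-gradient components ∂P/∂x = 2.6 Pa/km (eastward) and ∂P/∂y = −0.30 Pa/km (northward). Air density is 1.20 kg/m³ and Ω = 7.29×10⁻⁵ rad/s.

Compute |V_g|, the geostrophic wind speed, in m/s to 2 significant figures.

Coriolis parameter at 27°S:
f = 2Ω sin φ = 2 × 7.29×10⁻⁵ × sin 27° = 6.62×10⁻⁵ s⁻¹
In the Southern Hemisphere f is negative: f = −6.62×10⁻⁵ s⁻¹.
Component geostrophic relations (x east, y north):
u_g = −(1/(fρ)) ∂P/∂y,  v_g = (1/(fρ)) ∂P/∂x
u_g = −(−0.30×10⁻³)/(−6.62×10⁻⁵ × 1.20) = −3.78 m/s;  v_g = (2.6×10⁻³)/(−6.62×10⁻⁵ × 1.20) = −32.7 m/s
|V_g| = √(u_g² + v_g²) = 33.0 m/s

33 m/s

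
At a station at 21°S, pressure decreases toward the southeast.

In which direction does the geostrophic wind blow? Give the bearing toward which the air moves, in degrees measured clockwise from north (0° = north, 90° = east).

045°

The pressure-gradient force points toward the southeast (bearing 135°).
Geostrophic balance: in the Southern Hemisphere the Coriolis force deflects motion to the left, so the geostrophic wind blows 90° to the left of the pressure-gradient force (low pressure on the right).
Rotating 135° by 90° counterclockwise gives 045° — the wind blows toward the northeast.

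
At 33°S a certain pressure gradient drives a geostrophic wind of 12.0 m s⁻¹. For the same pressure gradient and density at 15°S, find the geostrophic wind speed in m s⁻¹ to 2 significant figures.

25 m s⁻¹

With the same pressure gradient and density, V_g ∝ 1/f ∝ 1/sin φ.
V₂ = V₁ · sin φ₁ / sin φ₂ = 12.0 × sin 33° / sin 15°
V₂ = 12.0 × 0.5446/0.2588 = 25 m s⁻¹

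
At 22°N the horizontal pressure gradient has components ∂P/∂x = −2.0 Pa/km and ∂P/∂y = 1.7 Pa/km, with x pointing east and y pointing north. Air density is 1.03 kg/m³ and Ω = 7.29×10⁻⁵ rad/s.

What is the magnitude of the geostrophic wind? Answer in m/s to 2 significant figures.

47 m/s

Coriolis parameter at 22°N:
f = 2Ω sin φ = 2 × 7.29×10⁻⁵ × sin 22° = 5.46×10⁻⁵ s⁻¹
Component geostrophic relations (x east, y north):
u_g = −(1/(fρ)) ∂P/∂y,  v_g = (1/(fρ)) ∂P/∂x
u_g = −(1.7×10⁻³)/(5.46×10⁻⁵ × 1.03) = −30.2 m/s;  v_g = (−2.0×10⁻³)/(5.46×10⁻⁵ × 1.03) = −35.6 m/s
|V_g| = √(u_g² + v_g²) = 46.7 m/s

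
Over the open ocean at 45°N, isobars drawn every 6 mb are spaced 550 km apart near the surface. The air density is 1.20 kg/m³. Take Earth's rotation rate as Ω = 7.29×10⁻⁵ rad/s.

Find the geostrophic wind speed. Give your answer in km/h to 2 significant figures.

32 km/h

Coriolis parameter at 45°N:
f = 2Ω sin φ = 2 × 7.29×10⁻⁵ × sin 45° = 1.03×10⁻⁴ s⁻¹
Pressure gradient: |∂P/∂n| = 600 Pa / 550000 m = 1.09×10⁻³ Pa/m
Geostrophic balance (pressure-gradient force = Coriolis force):
V_g = (1/(fρ)) |∂P/∂n| = 1.09×10⁻³ / (1.03×10⁻⁴ × 1.20) = 8.82 m/s
Converting: 8.82 m/s × 3.6 = 32 km/h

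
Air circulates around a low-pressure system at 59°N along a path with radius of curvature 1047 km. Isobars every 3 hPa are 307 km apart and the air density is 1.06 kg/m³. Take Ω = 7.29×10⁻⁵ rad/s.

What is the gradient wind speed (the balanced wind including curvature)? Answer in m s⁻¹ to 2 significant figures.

7.0 m s⁻¹

Coriolis parameter at 59°N:
f = 2Ω sin φ = 2 × 7.29×10⁻⁵ × sin 59° = 1.25×10⁻⁴ s⁻¹
Pressure gradient: |∂P/∂n| = 300 Pa / 307000 m = 9.77×10⁻⁴ Pa/m
Geostrophic speed: V_g = |∂P/∂n|/(fρ) = 9.77×10⁻⁴/(1.25×10⁻⁴ × 1.06) = 7.38 m/s
Around a low, centrifugal force acts outward with Coriolis, so pressure-gradient force balances both:
(1/ρ)|∂P/∂n| = fV + V²/R  →  V² + fR·V − fR·V_g = 0
With fR = 1.25×10⁻⁴ × 1047×10³ m = 131 m/s:
V = [−fR + √((fR)² + 4 fR V_g)]/2 = [−131 + √(131² + 4×131×7.38)]/2 = 7 m/s
Subgeostrophic (V < V_g = 7.38 m/s), as expected around a low.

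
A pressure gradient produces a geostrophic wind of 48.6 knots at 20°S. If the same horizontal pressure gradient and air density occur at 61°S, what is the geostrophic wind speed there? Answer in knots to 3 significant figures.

With the same pressure gradient and density, V_g ∝ 1/f ∝ 1/sin φ.
V₂ = V₁ · sin φ₁ / sin φ₂ = 48.6 × sin 20° / sin 61°
V₂ = 48.6 × 0.3420/0.8746 = 19.0 knots

19.0 knots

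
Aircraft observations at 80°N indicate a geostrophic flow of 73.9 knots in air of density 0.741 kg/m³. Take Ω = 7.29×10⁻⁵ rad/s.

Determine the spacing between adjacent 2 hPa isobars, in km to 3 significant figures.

Coriolis parameter at 80°N:
f = 2Ω sin φ = 2 × 7.29×10⁻⁵ × sin 80° = 1.44×10⁻⁴ s⁻¹
Wind speed in SI: 73.9 knots = 38.0 m/s
Geostrophic balance rearranged: |∂P/∂n| = f ρ V_g
|∂P/∂n| = 1.44×10⁻⁴ × 0.741 × 38.0 = 4.04×10⁻³ Pa/m
Isobar spacing: Δn = ΔP/|∂P/∂n| = 200 Pa / 4.04×10⁻³ Pa/m = 49445 m ≈ 49.4 km

49.4 km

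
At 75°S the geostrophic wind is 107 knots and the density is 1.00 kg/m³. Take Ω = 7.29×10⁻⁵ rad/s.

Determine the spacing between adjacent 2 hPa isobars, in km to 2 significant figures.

Coriolis parameter at 75°S:
f = 2Ω sin φ = 2 × 7.29×10⁻⁵ × sin 75° = 1.41×10⁻⁴ s⁻¹
Wind speed in SI: 107 knots = 55.0 m/s
Geostrophic balance rearranged: |∂P/∂n| = f ρ V_g
|∂P/∂n| = 1.41×10⁻⁴ × 1.00 × 55.0 = 7.75×10⁻³ Pa/m
Isobar spacing: Δn = ΔP/|∂P/∂n| = 200 Pa / 7.75×10⁻³ Pa/m = 25799 m ≈ 26 km

26 km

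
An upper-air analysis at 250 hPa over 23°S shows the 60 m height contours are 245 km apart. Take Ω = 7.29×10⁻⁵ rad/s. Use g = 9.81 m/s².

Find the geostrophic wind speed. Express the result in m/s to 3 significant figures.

42.2 m/s

Coriolis parameter at 23°S:
f = 2Ω sin φ = 2 × 7.29×10⁻⁵ × sin 23° = 5.70×10⁻⁵ s⁻¹
Height gradient: |∂Z/∂n| = 60 m / 245000 m = 2.45×10⁻⁴
On a pressure surface, geostrophic balance gives V_g = (g/f)|∂Z/∂n|:
V_g = 9.81 × 2.45×10⁻⁴ / 5.70×10⁻⁵ = 42.2 m/s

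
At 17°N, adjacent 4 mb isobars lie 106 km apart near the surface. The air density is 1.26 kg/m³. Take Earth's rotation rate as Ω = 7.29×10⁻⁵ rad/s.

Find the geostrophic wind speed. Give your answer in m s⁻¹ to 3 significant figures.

Coriolis parameter at 17°N:
f = 2Ω sin φ = 2 × 7.29×10⁻⁵ × sin 17° = 4.26×10⁻⁵ s⁻¹
Pressure gradient: |∂P/∂n| = 400 Pa / 106000 m = 3.77×10⁻³ Pa/m
Geostrophic balance (pressure-gradient force = Coriolis force):
V_g = (1/(fρ)) |∂P/∂n| = 3.77×10⁻³ / (4.26×10⁻⁵ × 1.26) = 70.3 m/s

70.3 m s⁻¹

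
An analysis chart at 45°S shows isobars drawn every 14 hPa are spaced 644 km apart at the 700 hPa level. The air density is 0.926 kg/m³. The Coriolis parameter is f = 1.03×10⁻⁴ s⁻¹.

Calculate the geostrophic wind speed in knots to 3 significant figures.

44.3 knots

Pressure gradient: |∂P/∂n| = 1400 Pa / 644000 m = 2.17×10⁻³ Pa/m
Geostrophic balance (pressure-gradient force = Coriolis force):
V_g = (1/(fρ)) |∂P/∂n| = 2.17×10⁻³ / (1.03×10⁻⁴ × 0.926) = 22.8 m/s
Converting: 22.8 m/s × 1.944 = 44.3 knots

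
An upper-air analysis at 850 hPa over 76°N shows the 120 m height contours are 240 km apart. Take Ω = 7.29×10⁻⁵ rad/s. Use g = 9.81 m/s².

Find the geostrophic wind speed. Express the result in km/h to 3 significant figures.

Coriolis parameter at 76°N:
f = 2Ω sin φ = 2 × 7.29×10⁻⁵ × sin 76° = 1.41×10⁻⁴ s⁻¹
Height gradient: |∂Z/∂n| = 120 m / 240000 m = 5.00×10⁻⁴
On a pressure surface, geostrophic balance gives V_g = (g/f)|∂Z/∂n|:
V_g = 9.81 × 5.00×10⁻⁴ / 1.41×10⁻⁴ = 34.7 m/s
Converting: 34.7 m/s × 3.6 = 125 km/h

125 km/h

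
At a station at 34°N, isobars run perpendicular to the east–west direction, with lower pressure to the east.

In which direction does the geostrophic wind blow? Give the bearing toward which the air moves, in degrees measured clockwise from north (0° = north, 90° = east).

180°

The pressure-gradient force points toward the east (bearing 090°).
Geostrophic balance: in the Northern Hemisphere the Coriolis force deflects motion to the right, so the geostrophic wind blows 90° to the right of the pressure-gradient force (low pressure on the left).
Rotating 090° by 90° clockwise gives 180° — the wind blows toward the south.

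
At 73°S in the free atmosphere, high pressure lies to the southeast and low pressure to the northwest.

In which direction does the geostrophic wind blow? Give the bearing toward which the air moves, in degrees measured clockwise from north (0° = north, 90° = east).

The pressure-gradient force points toward the northwest (bearing 315°).
Geostrophic balance: in the Southern Hemisphere the Coriolis force deflects motion to the left, so the geostrophic wind blows 90° to the left of the pressure-gradient force (low pressure on the right).
Rotating 315° by 90° counterclockwise gives 225° — the wind blows toward the southwest.

225°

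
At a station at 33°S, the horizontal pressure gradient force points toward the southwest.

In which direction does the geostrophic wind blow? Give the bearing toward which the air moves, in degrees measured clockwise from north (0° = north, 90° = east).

135°

The pressure-gradient force points toward the southwest (bearing 225°).
Geostrophic balance: in the Southern Hemisphere the Coriolis force deflects motion to the left, so the geostrophic wind blows 90° to the left of the pressure-gradient force (low pressure on the right).
Rotating 225° by 90° counterclockwise gives 135° — the wind blows toward the southeast.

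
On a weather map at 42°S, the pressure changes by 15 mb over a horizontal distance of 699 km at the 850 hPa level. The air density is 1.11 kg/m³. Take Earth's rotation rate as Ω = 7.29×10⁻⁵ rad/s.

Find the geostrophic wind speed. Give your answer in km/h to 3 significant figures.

71.3 km/h

Coriolis parameter at 42°S:
f = 2Ω sin φ = 2 × 7.29×10⁻⁵ × sin 42° = 9.76×10⁻⁵ s⁻¹
Pressure gradient: |∂P/∂n| = 1500 Pa / 699000 m = 2.15×10⁻³ Pa/m
Geostrophic balance (pressure-gradient force = Coriolis force):
V_g = (1/(fρ)) |∂P/∂n| = 2.15×10⁻³ / (9.76×10⁻⁵ × 1.11) = 19.8 m/s
Converting: 19.8 m/s × 3.6 = 71.3 km/h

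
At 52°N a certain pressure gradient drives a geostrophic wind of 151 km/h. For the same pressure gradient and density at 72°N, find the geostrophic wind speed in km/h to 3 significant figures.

With the same pressure gradient and density, V_g ∝ 1/f ∝ 1/sin φ.
V₂ = V₁ · sin φ₁ / sin φ₂ = 151 × sin 52° / sin 72°
V₂ = 151 × 0.7880/0.9511 = 125 km/h

125 km/h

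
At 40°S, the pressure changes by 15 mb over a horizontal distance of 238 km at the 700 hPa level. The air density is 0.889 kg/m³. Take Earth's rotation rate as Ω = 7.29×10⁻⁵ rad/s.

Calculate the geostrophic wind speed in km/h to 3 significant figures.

272 km/h

Coriolis parameter at 40°S:
f = 2Ω sin φ = 2 × 7.29×10⁻⁵ × sin 40° = 9.37×10⁻⁵ s⁻¹
Pressure gradient: |∂P/∂n| = 1500 Pa / 238000 m = 6.30×10⁻³ Pa/m
Geostrophic balance (pressure-gradient force = Coriolis force):
V_g = (1/(fρ)) |∂P/∂n| = 6.30×10⁻³ / (9.37×10⁻⁵ × 0.889) = 75.6 m/s
Converting: 75.6 m/s × 3.6 = 272 km/h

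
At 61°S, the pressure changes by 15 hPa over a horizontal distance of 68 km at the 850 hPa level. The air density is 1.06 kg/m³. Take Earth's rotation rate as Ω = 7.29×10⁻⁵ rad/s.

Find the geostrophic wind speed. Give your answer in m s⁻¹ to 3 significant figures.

Coriolis parameter at 61°S:
f = 2Ω sin φ = 2 × 7.29×10⁻⁵ × sin 61° = 1.28×10⁻⁴ s⁻¹
Pressure gradient: |∂P/∂n| = 1500 Pa / 68000 m = 2.21×10⁻² Pa/m
Geostrophic balance (pressure-gradient force = Coriolis force):
V_g = (1/(fρ)) |∂P/∂n| = 2.21×10⁻² / (1.28×10⁻⁴ × 1.06) = 163 m/s

163 m s⁻¹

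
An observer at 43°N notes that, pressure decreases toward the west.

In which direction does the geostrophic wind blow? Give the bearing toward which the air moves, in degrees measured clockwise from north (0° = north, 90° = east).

000°

The pressure-gradient force points toward the west (bearing 270°).
Geostrophic balance: in the Northern Hemisphere the Coriolis force deflects motion to the right, so the geostrophic wind blows 90° to the right of the pressure-gradient force (low pressure on the left).
Rotating 270° by 90° clockwise gives 000° — the wind blows toward the north.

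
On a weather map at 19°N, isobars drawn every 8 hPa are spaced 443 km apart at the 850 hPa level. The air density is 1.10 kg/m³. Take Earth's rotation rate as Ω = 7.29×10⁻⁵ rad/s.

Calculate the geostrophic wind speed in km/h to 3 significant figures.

Coriolis parameter at 19°N:
f = 2Ω sin φ = 2 × 7.29×10⁻⁵ × sin 19° = 4.75×10⁻⁵ s⁻¹
Pressure gradient: |∂P/∂n| = 800 Pa / 443000 m = 1.81×10⁻³ Pa/m
Geostrophic balance (pressure-gradient force = Coriolis force):
V_g = (1/(fρ)) |∂P/∂n| = 1.81×10⁻³ / (4.75×10⁻⁵ × 1.10) = 34.6 m/s
Converting: 34.6 m/s × 3.6 = 125 km/h

125 km/h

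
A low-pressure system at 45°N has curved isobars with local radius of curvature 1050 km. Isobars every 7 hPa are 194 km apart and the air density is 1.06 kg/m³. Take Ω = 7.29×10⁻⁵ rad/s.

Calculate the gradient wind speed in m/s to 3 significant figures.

26.5 m/s

Coriolis parameter at 45°N:
f = 2Ω sin φ = 2 × 7.29×10⁻⁵ × sin 45° = 1.03×10⁻⁴ s⁻¹
Pressure gradient: |∂P/∂n| = 700 Pa / 194000 m = 3.61×10⁻³ Pa/m
Geostrophic speed: V_g = |∂P/∂n|/(fρ) = 3.61×10⁻³/(1.03×10⁻⁴ × 1.06) = 33.0 m/s
Around a low, centrifugal force acts outward with Coriolis, so pressure-gradient force balances both:
(1/ρ)|∂P/∂n| = fV + V²/R  →  V² + fR·V − fR·V_g = 0
With fR = 1.03×10⁻⁴ × 1050×10³ m = 108 m/s:
V = [−fR + √((fR)² + 4 fR V_g)]/2 = [−108 + √(108² + 4×108×33)]/2 = 26.5 m/s
Subgeostrophic (V < V_g = 33 m/s), as expected around a low.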